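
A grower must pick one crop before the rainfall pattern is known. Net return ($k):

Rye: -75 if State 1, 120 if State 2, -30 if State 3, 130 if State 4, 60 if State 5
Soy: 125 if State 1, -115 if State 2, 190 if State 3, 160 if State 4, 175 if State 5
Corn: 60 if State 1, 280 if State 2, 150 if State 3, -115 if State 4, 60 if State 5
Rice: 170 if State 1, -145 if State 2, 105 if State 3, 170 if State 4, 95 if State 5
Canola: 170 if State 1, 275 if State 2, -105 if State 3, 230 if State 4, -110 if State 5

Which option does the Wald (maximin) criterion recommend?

Row minima: Rye=-75, Soy=-115, Corn=-115, Rice=-145, Canola=-110
Best worst-case = -75 → Rye.

Rye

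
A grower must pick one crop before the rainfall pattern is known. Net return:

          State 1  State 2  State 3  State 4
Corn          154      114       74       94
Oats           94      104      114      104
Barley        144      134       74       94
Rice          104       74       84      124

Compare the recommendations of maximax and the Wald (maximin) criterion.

Row maxima: Corn=154, Oats=114, Barley=144, Rice=124
Best best-case = 154 → Corn.
Row minima: Corn=74, Oats=94, Barley=74, Rice=74
Best worst-case = 94 → Oats.

maximax → Corn; maximin → Oats (disagree)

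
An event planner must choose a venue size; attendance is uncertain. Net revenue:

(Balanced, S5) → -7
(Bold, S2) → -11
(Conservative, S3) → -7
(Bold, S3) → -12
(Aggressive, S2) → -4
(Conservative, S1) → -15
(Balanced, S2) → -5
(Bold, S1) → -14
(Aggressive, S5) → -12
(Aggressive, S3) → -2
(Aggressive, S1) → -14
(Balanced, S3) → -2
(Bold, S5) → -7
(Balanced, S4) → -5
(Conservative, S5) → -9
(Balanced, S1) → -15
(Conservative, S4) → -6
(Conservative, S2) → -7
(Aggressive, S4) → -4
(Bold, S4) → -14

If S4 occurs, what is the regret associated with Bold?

10

Best payoff under S4 is -4.
Regret = -4 − (-14) = 10.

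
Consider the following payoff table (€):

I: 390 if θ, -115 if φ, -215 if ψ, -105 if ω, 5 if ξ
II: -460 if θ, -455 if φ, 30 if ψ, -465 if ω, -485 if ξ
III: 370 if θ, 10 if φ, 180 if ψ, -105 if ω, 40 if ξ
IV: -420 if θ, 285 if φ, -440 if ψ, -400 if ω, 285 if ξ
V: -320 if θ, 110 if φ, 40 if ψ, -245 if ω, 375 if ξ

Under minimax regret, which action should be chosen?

III

Column bests: θ=390, φ=285, ψ=180, ω=-105, ξ=375.
I regrets: 0, 400, 395, 0, 370 → max 400
II regrets: 850, 740, 150, 360, 860 → max 860
III regrets: 20, 275, 0, 0, 335 → max 335
IV regrets: 810, 0, 620, 295, 90 → max 810
V regrets: 710, 175, 140, 140, 0 → max 710
Smallest max regret = 335 → III.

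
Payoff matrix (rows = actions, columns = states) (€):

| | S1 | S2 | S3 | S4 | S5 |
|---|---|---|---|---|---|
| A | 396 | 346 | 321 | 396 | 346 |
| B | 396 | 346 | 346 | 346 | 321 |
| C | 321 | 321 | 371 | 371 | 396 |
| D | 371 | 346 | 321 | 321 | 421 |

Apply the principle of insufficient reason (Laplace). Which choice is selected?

A

Row averages: A=361, B=351, C=356, D=356
Highest average = 361 → A.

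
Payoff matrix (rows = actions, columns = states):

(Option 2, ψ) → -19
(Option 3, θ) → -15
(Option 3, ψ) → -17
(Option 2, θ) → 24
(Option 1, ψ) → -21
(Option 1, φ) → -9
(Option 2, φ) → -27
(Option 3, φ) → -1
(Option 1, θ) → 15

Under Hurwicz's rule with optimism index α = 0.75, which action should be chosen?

Option 1: 0.75·15 + 0.25·(-21) = 6
Option 2: 0.75·24 + 0.25·(-27) = 11.25
Option 3: 0.75·(-1) + 0.25·(-17) = -5
Highest Hurwicz score = 11.25 → Option 2.

Option 2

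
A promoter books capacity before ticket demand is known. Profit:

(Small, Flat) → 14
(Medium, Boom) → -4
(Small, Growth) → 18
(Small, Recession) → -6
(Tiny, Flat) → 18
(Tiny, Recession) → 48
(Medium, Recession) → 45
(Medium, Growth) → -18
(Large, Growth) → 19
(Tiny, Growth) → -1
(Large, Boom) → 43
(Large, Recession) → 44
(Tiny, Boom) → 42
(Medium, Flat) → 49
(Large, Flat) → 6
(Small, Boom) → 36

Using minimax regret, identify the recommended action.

Column bests: Recession=48, Flat=49, Growth=19, Boom=43.
Tiny regrets: 0, 31, 20, 1 → max 31
Small regrets: 54, 35, 1, 7 → max 54
Medium regrets: 3, 0, 37, 47 → max 47
Large regrets: 4, 43, 0, 0 → max 43
Smallest max regret = 31 → Tiny.

Tiny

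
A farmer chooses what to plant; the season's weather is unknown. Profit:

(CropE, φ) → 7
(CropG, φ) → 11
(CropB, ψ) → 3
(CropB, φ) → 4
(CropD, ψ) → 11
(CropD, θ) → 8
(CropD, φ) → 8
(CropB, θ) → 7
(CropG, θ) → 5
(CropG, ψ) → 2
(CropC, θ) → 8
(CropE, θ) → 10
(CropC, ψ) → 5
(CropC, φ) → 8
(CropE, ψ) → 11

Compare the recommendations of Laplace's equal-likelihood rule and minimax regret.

Row averages: CropB=14/3, CropC=7, CropD=9, CropG=6, CropE=28/3
Highest average = 28/3 → CropE.
Column bests: θ=10, φ=11, ψ=11.
CropB regrets: 3, 7, 8 → max 8
CropC regrets: 2, 3, 6 → max 6
CropD regrets: 2, 3, 0 → max 3
CropG regrets: 5, 0, 9 → max 9
CropE regrets: 0, 4, 0 → max 4
Smallest max regret = 3 → CropD.

laplace → CropE; minimax regret → CropD (disagree)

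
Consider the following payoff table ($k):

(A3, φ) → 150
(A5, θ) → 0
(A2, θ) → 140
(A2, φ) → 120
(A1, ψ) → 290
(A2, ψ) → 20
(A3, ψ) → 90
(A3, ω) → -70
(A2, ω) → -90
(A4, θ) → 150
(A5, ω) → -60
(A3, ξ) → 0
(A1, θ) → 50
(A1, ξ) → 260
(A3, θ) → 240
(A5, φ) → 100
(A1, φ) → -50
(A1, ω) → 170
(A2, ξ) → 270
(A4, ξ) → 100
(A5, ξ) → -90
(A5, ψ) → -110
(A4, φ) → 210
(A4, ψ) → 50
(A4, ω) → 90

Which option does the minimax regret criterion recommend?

A4

Column bests: θ=240, φ=210, ψ=290, ω=170, ξ=270.
A1 regrets: 190, 260, 0, 0, 10 → max 260
A2 regrets: 100, 90, 270, 260, 0 → max 270
A3 regrets: 0, 60, 200, 240, 270 → max 270
A4 regrets: 90, 0, 240, 80, 170 → max 240
A5 regrets: 240, 110, 400, 230, 360 → max 400
Smallest max regret = 240 → A4.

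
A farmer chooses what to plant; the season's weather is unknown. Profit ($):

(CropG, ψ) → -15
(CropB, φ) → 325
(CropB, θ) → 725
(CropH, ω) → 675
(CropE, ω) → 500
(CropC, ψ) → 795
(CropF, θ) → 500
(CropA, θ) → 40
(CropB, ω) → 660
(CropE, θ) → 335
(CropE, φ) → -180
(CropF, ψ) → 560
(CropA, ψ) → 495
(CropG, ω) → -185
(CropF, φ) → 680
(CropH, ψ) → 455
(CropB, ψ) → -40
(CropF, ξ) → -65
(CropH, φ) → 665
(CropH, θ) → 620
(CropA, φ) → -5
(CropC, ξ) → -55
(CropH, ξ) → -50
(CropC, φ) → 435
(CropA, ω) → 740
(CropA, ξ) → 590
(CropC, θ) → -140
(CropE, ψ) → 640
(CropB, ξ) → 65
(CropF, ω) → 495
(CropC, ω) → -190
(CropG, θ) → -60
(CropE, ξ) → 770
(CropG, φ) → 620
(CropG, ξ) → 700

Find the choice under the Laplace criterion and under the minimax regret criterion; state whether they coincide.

laplace → CropH; minimax regret → CropA (disagree)

Row averages: CropF=434, CropC=169, CropE=413, CropH=473, CropG=212, CropA=372, CropB=347
Highest average = 473 → CropH.
Column bests: θ=725, φ=680, ψ=795, ω=740, ξ=770.
CropF regrets: 225, 0, 235, 245, 835 → max 835
CropC regrets: 865, 245, 0, 930, 825 → max 930
CropE regrets: 390, 860, 155, 240, 0 → max 860
CropH regrets: 105, 15, 340, 65, 820 → max 820
CropG regrets: 785, 60, 810, 925, 70 → max 925
CropA regrets: 685, 685, 300, 0, 180 → max 685
CropB regrets: 0, 355, 835, 80, 705 → max 835
Smallest max regret = 685 → CropA.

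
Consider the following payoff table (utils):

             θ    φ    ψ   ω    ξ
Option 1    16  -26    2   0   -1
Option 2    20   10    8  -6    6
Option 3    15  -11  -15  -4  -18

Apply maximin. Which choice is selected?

Row minima: Option 1=-26, Option 2=-6, Option 3=-18
Best worst-case = -6 → Option 2.

Option 2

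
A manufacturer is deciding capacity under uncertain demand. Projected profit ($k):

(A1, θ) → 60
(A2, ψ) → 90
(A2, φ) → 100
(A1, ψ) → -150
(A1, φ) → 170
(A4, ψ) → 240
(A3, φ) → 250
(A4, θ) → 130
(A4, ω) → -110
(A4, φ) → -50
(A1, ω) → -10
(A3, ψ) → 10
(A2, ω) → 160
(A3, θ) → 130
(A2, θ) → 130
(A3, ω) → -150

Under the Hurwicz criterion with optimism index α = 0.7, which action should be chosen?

A2

A1: 0.7·170 + 0.3·(-150) = 74
A2: 0.7·160 + 0.3·90 = 139
A3: 0.7·250 + 0.3·(-150) = 130
A4: 0.7·240 + 0.3·(-110) = 135
Highest Hurwicz score = 139 → A2.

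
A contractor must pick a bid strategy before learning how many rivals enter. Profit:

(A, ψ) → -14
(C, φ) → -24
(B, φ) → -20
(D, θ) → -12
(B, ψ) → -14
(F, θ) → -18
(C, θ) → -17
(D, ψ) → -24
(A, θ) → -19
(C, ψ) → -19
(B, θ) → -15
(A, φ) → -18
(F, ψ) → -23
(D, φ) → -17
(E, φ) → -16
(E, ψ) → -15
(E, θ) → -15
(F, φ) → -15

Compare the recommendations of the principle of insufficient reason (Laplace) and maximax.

Row averages: A=-17, B=-49/3, C=-20, D=-53/3, E=-46/3, F=-56/3
Highest average = -46/3 → E.
Row maxima: A=-14, B=-14, C=-17, D=-12, E=-15, F=-15
Best best-case = -12 → D.

laplace → E; maximax → D (disagree)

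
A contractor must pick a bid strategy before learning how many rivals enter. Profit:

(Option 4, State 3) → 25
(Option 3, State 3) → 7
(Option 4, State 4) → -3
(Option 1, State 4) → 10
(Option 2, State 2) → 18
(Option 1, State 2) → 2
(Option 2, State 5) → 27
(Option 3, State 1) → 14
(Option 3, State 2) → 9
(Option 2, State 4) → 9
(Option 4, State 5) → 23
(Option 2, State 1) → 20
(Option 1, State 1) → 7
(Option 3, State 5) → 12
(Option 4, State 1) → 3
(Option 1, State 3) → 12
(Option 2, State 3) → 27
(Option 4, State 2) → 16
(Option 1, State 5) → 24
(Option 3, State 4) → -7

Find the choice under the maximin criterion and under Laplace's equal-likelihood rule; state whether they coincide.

Row minima: Option 1=2, Option 2=9, Option 3=-7, Option 4=-3
Best worst-case = 9 → Option 2.
Row averages: Option 1=11, Option 2=20.2, Option 3=7, Option 4=12.8
Highest average = 20.2 → Option 2.

maximin → Option 2; laplace → Option 2 (agree)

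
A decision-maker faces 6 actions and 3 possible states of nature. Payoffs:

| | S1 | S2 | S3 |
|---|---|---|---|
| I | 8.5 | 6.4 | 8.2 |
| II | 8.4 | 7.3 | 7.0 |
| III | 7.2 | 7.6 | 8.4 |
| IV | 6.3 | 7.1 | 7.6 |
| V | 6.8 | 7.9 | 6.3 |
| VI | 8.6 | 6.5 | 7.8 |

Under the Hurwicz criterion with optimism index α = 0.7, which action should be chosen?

III

I: 0.7·8.5 + 0.3·6.4 = 7.87
II: 0.7·8.4 + 0.3·7.0 = 7.98
III: 0.7·8.4 + 0.3·7.2 = 8.04
IV: 0.7·7.6 + 0.3·6.3 = 7.21
V: 0.7·7.9 + 0.3·6.3 = 7.42
VI: 0.7·8.6 + 0.3·6.5 = 7.97
Highest Hurwicz score = 8.04 → III.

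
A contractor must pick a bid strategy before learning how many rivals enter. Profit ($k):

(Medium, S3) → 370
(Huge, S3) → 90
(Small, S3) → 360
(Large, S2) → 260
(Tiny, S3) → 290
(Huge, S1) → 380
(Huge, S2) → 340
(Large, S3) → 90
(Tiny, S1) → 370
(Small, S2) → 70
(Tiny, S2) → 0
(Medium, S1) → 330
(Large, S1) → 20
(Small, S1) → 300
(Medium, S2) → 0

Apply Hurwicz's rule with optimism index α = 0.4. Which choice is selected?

Tiny: 0.4·370 + 0.6·0 = 148
Small: 0.4·360 + 0.6·70 = 186
Medium: 0.4·370 + 0.6·0 = 148
Large: 0.4·260 + 0.6·20 = 116
Huge: 0.4·380 + 0.6·90 = 206
Highest Hurwicz score = 206 → Huge.

Huge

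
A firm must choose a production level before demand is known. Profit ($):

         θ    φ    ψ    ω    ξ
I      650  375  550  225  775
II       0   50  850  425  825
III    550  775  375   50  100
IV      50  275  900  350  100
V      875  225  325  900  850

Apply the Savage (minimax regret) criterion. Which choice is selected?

Column bests: θ=875, φ=775, ψ=900, ω=900, ξ=850.
I regrets: 225, 400, 350, 675, 75 → max 675
II regrets: 875, 725, 50, 475, 25 → max 875
III regrets: 325, 0, 525, 850, 750 → max 850
IV regrets: 825, 500, 0, 550, 750 → max 825
V regrets: 0, 550, 575, 0, 0 → max 575
Smallest max regret = 575 → V.

V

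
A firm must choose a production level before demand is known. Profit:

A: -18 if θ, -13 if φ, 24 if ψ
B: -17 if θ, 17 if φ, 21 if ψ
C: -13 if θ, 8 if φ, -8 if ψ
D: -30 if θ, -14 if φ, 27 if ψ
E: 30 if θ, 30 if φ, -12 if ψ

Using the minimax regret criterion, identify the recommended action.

Column bests: θ=30, φ=30, ψ=27.
A regrets: 48, 43, 3 → max 48
B regrets: 47, 13, 6 → max 47
C regrets: 43, 22, 35 → max 43
D regrets: 60, 44, 0 → max 60
E regrets: 0, 0, 39 → max 39
Smallest max regret = 39 → E.

E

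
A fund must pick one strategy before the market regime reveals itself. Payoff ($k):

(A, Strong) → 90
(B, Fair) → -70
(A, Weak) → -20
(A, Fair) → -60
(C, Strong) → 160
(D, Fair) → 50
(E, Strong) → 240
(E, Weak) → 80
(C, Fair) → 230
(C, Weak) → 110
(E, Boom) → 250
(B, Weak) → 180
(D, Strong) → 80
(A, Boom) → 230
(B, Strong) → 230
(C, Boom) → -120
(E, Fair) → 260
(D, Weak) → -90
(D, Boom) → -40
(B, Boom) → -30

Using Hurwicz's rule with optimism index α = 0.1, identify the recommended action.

E

A: 0.1·230 + 0.9·(-60) = -31
B: 0.1·230 + 0.9·(-70) = -40
C: 0.1·230 + 0.9·(-120) = -85
D: 0.1·80 + 0.9·(-90) = -73
E: 0.1·260 + 0.9·80 = 98
Highest Hurwicz score = 98 → E.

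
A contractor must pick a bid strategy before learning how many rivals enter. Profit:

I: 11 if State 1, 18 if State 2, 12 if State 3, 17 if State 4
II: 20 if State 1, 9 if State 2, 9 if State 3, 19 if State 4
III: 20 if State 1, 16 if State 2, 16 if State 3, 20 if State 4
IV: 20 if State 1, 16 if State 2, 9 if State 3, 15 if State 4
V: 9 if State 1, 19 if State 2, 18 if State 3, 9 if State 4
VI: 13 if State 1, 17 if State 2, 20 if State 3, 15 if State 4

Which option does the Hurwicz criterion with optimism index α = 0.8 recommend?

I: 0.8·18 + 0.2·11 = 16.6
II: 0.8·20 + 0.2·9 = 17.8
III: 0.8·20 + 0.2·16 = 19.2
IV: 0.8·20 + 0.2·9 = 17.8
V: 0.8·19 + 0.2·9 = 17
VI: 0.8·20 + 0.2·13 = 18.6
Highest Hurwicz score = 19.2 → III.

III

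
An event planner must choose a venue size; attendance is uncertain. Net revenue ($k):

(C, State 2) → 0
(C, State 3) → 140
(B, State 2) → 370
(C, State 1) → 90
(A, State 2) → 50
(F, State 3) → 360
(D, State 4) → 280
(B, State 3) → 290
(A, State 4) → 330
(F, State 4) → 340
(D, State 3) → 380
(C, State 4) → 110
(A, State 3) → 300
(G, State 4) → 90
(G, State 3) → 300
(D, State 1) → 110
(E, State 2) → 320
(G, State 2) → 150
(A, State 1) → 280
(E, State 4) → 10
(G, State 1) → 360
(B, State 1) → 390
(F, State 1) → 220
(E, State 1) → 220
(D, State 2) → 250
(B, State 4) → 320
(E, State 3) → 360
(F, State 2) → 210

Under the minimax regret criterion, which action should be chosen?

Column bests: State 1=390, State 2=370, State 3=380, State 4=340.
A regrets: 110, 320, 80, 10 → max 320
B regrets: 0, 0, 90, 20 → max 90
C regrets: 300, 370, 240, 230 → max 370
D regrets: 280, 120, 0, 60 → max 280
E regrets: 170, 50, 20, 330 → max 330
F regrets: 170, 160, 20, 0 → max 170
G regrets: 30, 220, 80, 250 → max 250
Smallest max regret = 90 → B.

B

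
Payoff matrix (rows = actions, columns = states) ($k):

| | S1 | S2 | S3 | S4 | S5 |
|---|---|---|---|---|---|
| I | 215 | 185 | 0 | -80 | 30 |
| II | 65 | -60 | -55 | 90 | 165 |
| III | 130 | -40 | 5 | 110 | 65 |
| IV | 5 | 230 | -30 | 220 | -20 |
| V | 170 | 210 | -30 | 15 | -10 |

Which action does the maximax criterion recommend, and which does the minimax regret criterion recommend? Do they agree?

maximax → IV; minimax regret → V (disagree)

Row maxima: I=215, II=165, III=130, IV=230, V=210
Best best-case = 230 → IV.
Column bests: S1=215, S2=230, S3=5, S4=220, S5=165.
I regrets: 0, 45, 5, 300, 135 → max 300
II regrets: 150, 290, 60, 130, 0 → max 290
III regrets: 85, 270, 0, 110, 100 → max 270
IV regrets: 210, 0, 35, 0, 185 → max 210
V regrets: 45, 20, 35, 205, 175 → max 205
Smallest max regret = 205 → V.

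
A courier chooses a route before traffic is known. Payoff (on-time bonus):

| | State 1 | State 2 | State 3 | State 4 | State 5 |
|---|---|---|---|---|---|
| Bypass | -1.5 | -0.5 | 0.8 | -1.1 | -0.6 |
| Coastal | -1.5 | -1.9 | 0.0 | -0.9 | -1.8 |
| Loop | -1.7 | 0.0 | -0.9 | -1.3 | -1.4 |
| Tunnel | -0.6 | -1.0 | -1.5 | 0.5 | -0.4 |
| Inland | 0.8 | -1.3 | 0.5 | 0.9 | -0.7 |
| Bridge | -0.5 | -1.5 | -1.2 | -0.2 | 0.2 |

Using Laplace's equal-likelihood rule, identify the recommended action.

Inland

Row averages: Bypass=-0.58, Coastal=-1.22, Loop=-1.06, Tunnel=-0.6, Inland=0.04, Bridge=-0.64
Highest average = 0.04 → Inland.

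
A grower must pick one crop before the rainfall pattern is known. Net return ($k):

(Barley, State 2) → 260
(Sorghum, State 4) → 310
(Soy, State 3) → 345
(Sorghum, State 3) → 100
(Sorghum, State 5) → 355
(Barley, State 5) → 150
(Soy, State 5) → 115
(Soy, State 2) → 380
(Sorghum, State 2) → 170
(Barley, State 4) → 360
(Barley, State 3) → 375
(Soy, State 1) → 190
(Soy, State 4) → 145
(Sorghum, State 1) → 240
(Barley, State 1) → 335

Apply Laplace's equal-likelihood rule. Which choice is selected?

Barley

Row averages: Sorghum=235, Barley=296, Soy=235
Highest average = 296 → Barley.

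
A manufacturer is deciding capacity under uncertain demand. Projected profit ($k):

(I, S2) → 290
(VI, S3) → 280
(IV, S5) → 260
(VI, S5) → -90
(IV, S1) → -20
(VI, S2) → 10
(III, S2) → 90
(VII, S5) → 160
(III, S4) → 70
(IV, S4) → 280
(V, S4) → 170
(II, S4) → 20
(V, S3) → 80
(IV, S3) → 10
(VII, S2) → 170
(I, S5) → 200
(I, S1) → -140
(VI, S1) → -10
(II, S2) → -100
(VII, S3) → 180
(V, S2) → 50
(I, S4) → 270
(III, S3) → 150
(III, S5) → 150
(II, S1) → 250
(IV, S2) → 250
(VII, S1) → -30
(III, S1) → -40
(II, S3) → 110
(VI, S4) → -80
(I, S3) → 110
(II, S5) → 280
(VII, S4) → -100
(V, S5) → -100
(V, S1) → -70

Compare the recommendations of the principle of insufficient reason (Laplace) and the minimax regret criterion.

laplace → IV; minimax regret → IV (agree)

Row averages: I=146, II=112, III=84, IV=156, V=26, VI=22, VII=76
Highest average = 156 → IV.
Column bests: S1=250, S2=290, S3=280, S4=280, S5=280.
I regrets: 390, 0, 170, 10, 80 → max 390
II regrets: 0, 390, 170, 260, 0 → max 390
III regrets: 290, 200, 130, 210, 130 → max 290
IV regrets: 270, 40, 270, 0, 20 → max 270
V regrets: 320, 240, 200, 110, 380 → max 380
VI regrets: 260, 280, 0, 360, 370 → max 370
VII regrets: 280, 120, 100, 380, 120 → max 380
Smallest max regret = 270 → IV.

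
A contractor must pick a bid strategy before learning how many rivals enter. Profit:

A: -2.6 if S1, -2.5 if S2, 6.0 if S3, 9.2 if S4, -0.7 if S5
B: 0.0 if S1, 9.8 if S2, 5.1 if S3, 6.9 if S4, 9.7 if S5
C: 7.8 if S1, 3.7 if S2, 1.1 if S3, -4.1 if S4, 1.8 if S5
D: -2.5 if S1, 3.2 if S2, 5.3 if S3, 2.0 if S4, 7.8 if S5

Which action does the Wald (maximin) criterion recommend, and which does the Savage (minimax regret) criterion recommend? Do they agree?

maximin → B; minimax regret → B (agree)

Row minima: A=-2.6, B=0.0, C=-4.1, D=-2.5
Best worst-case = 0.0 → B.
Column bests: S1=7.8, S2=9.8, S3=6.0, S4=9.2, S5=9.7.
A regrets: 10.4, 12.3, 0.0, 0.0, 10.4 → max 12.3
B regrets: 7.8, 0.0, 0.9, 2.3, 0.0 → max 7.8
C regrets: 0.0, 6.1, 4.9, 13.3, 7.9 → max 13.3
D regrets: 10.3, 6.6, 0.7, 7.2, 1.9 → max 10.3
Smallest max regret = 7.8 → B.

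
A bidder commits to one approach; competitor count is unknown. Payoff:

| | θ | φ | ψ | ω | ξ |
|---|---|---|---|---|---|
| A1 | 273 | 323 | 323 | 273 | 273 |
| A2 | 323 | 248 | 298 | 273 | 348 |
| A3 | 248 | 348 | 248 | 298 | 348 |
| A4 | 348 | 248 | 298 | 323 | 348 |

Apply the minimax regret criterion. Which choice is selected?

Column bests: θ=348, φ=348, ψ=323, ω=323, ξ=348.
A1 regrets: 75, 25, 0, 50, 75 → max 75
A2 regrets: 25, 100, 25, 50, 0 → max 100
A3 regrets: 100, 0, 75, 25, 0 → max 100
A4 regrets: 0, 100, 25, 0, 0 → max 100
Smallest max regret = 75 → A1.

A1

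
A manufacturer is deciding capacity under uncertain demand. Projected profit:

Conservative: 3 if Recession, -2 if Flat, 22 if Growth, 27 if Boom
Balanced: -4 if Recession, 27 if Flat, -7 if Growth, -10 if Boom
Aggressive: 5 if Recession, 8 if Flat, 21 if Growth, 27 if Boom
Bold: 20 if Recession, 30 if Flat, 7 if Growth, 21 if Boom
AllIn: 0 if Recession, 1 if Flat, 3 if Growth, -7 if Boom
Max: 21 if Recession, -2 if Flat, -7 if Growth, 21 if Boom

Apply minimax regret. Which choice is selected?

Column bests: Recession=21, Flat=30, Growth=22, Boom=27.
Conservative regrets: 18, 32, 0, 0 → max 32
Balanced regrets: 25, 3, 29, 37 → max 37
Aggressive regrets: 16, 22, 1, 0 → max 22
Bold regrets: 1, 0, 15, 6 → max 15
AllIn regrets: 21, 29, 19, 34 → max 34
Max regrets: 0, 32, 29, 6 → max 32
Smallest max regret = 15 → Bold.

Bold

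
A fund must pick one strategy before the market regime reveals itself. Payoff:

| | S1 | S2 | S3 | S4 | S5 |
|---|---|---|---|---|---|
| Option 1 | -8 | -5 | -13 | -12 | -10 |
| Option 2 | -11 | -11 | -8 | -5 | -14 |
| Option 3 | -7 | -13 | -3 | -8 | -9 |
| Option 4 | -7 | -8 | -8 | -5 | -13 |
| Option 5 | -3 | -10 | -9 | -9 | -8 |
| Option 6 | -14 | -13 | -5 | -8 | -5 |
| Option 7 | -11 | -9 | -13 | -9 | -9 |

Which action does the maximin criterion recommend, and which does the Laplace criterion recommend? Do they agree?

maximin → Option 5; laplace → Option 5 (agree)

Row minima: Option 1=-13, Option 2=-14, Option 3=-13, Option 4=-13, Option 5=-10, Option 6=-14, Option 7=-13
Best worst-case = -10 → Option 5.
Row averages: Option 1=-9.6, Option 2=-9.8, Option 3=-8, Option 4=-8.2, Option 5=-7.8, Option 6=-9, Option 7=-10.2
Highest average = -7.8 → Option 5.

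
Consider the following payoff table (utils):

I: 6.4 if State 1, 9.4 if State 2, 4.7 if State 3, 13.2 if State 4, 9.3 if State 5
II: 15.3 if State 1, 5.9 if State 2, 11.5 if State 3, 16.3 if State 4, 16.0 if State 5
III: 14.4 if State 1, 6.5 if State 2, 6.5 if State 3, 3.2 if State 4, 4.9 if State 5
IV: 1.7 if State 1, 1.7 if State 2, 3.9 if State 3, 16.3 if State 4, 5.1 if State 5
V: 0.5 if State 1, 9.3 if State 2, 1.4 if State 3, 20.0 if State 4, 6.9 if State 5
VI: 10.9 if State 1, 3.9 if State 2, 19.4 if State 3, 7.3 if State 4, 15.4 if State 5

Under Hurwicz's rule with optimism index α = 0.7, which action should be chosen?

I: 0.7·13.2 + 0.3·4.7 = 10.65
II: 0.7·16.3 + 0.3·5.9 = 13.18
III: 0.7·14.4 + 0.3·3.2 = 11.04
IV: 0.7·16.3 + 0.3·1.7 = 11.92
V: 0.7·20.0 + 0.3·0.5 = 14.15
VI: 0.7·19.4 + 0.3·3.9 = 14.75
Highest Hurwicz score = 14.75 → VI.

VI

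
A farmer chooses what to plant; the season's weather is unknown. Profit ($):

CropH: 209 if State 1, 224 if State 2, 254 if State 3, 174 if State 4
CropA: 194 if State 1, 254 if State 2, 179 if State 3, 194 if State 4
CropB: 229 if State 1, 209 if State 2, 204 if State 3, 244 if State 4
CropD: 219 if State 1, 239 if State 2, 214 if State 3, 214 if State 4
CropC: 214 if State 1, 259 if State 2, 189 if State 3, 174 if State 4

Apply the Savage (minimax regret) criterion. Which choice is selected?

CropD

Column bests: State 1=229, State 2=259, State 3=254, State 4=244.
CropH regrets: 20, 35, 0, 70 → max 70
CropA regrets: 35, 5, 75, 50 → max 75
CropB regrets: 0, 50, 50, 0 → max 50
CropD regrets: 10, 20, 40, 30 → max 40
CropC regrets: 15, 0, 65, 70 → max 70
Smallest max regret = 40 → CropD.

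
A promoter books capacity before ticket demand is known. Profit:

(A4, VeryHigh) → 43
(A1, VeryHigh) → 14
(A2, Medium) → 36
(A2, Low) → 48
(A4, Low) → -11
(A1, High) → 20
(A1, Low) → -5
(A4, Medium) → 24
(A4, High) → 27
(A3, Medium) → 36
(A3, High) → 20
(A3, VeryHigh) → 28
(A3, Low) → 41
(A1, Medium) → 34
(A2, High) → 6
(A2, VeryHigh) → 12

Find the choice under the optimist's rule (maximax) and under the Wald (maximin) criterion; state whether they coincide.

Row maxima: A1=34, A2=48, A3=41, A4=43
Best best-case = 48 → A2.
Row minima: A1=-5, A2=6, A3=20, A4=-11
Best worst-case = 20 → A3.

maximax → A2; maximin → A3 (disagree)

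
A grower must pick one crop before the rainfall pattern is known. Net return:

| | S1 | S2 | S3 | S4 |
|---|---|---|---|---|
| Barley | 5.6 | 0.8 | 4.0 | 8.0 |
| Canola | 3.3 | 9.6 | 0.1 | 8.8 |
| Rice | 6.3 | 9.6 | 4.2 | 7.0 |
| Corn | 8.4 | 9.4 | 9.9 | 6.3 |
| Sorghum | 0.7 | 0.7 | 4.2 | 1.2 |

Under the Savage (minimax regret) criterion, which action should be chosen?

Corn

Column bests: S1=8.4, S2=9.6, S3=9.9, S4=8.8.
Barley regrets: 2.8, 8.8, 5.9, 0.8 → max 8.8
Canola regrets: 5.1, 0.0, 9.8, 0.0 → max 9.8
Rice regrets: 2.1, 0.0, 5.7, 1.8 → max 5.7
Corn regrets: 0.0, 0.2, 0.0, 2.5 → max 2.5
Sorghum regrets: 7.7, 8.9, 5.7, 7.6 → max 8.9
Smallest max regret = 2.5 → Corn.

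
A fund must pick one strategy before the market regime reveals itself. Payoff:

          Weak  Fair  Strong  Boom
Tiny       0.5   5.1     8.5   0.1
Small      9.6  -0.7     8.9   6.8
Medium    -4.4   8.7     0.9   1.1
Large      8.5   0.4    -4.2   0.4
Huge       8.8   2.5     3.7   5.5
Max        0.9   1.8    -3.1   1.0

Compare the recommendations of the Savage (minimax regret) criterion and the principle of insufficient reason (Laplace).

minimax regret → Huge; laplace → Small (disagree)

Column bests: Weak=9.6, Fair=8.7, Strong=8.9, Boom=6.8.
Tiny regrets: 9.1, 3.6, 0.4, 6.7 → max 9.1
Small regrets: 0.0, 9.4, 0.0, 0.0 → max 9.4
Medium regrets: 14.0, 0.0, 8.0, 5.7 → max 14.0
Large regrets: 1.1, 8.3, 13.1, 6.4 → max 13.1
Huge regrets: 0.8, 6.2, 5.2, 1.3 → max 6.2
Max regrets: 8.7, 6.9, 12.0, 5.8 → max 12.0
Smallest max regret = 6.2 → Huge.
Row averages: Tiny=3.55, Small=6.15, Medium=1.575, Large=1.275, Huge=5.125, Max=0.15
Highest average = 6.15 → Small.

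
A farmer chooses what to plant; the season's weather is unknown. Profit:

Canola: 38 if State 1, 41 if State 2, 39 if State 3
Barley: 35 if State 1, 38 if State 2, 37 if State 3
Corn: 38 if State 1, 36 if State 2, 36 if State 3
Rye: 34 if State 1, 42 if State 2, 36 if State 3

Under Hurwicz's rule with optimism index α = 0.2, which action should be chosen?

Canola

Canola: 0.2·41 + 0.8·38 = 38.6
Barley: 0.2·38 + 0.8·35 = 35.6
Corn: 0.2·38 + 0.8·36 = 36.4
Rye: 0.2·42 + 0.8·34 = 35.6
Highest Hurwicz score = 38.6 → Canola.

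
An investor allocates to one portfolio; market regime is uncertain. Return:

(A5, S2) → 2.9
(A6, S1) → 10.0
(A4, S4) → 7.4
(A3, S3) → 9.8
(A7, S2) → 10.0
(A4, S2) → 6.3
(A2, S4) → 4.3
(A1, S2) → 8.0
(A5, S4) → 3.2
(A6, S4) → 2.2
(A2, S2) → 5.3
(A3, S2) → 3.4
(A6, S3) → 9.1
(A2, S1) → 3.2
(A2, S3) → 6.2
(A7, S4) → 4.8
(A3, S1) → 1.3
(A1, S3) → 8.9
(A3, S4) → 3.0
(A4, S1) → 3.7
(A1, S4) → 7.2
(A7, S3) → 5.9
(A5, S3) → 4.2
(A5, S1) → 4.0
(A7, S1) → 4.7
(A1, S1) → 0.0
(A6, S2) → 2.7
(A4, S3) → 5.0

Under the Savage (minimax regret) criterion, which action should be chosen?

A7

Column bests: S1=10.0, S2=10.0, S3=9.8, S4=7.4.
A1 regrets: 10.0, 2.0, 0.9, 0.2 → max 10.0
A2 regrets: 6.8, 4.7, 3.6, 3.1 → max 6.8
A3 regrets: 8.7, 6.6, 0.0, 4.4 → max 8.7
A4 regrets: 6.3, 3.7, 4.8, 0.0 → max 6.3
A5 regrets: 6.0, 7.1, 5.6, 4.2 → max 7.1
A6 regrets: 0.0, 7.3, 0.7, 5.2 → max 7.3
A7 regrets: 5.3, 0.0, 3.9, 2.6 → max 5.3
Smallest max regret = 5.3 → A7.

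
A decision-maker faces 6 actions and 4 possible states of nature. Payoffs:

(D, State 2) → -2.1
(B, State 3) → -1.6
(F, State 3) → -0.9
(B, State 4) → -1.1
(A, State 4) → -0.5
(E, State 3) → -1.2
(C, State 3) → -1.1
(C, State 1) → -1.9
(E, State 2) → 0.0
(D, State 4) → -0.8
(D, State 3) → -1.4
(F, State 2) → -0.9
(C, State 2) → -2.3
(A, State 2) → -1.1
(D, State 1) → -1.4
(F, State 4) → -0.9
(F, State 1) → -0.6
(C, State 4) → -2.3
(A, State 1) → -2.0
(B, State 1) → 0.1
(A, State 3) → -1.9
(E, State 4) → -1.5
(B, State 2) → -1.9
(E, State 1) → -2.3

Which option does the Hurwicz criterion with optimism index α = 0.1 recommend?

A: 0.1·(-0.5) + 0.9·(-2.0) = -1.85
B: 0.1·0.1 + 0.9·(-1.9) = -1.7
C: 0.1·(-1.1) + 0.9·(-2.3) = -2.18
D: 0.1·(-0.8) + 0.9·(-2.1) = -1.97
E: 0.1·0.0 + 0.9·(-2.3) = -2.07
F: 0.1·(-0.6) + 0.9·(-0.9) = -0.87
Highest Hurwicz score = -0.87 → F.

F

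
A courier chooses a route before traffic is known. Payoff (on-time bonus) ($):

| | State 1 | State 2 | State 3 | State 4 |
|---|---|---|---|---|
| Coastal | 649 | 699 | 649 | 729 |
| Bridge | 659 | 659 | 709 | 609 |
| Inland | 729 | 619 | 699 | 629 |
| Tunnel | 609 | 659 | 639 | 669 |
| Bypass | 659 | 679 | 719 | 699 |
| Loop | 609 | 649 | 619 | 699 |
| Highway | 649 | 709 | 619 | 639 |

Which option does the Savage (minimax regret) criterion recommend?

Bypass

Column bests: State 1=729, State 2=709, State 3=719, State 4=729.
Coastal regrets: 80, 10, 70, 0 → max 80
Bridge regrets: 70, 50, 10, 120 → max 120
Inland regrets: 0, 90, 20, 100 → max 100
Tunnel regrets: 120, 50, 80, 60 → max 120
Bypass regrets: 70, 30, 0, 30 → max 70
Loop regrets: 120, 60, 100, 30 → max 120
Highway regrets: 80, 0, 100, 90 → max 100
Smallest max regret = 70 → Bypass.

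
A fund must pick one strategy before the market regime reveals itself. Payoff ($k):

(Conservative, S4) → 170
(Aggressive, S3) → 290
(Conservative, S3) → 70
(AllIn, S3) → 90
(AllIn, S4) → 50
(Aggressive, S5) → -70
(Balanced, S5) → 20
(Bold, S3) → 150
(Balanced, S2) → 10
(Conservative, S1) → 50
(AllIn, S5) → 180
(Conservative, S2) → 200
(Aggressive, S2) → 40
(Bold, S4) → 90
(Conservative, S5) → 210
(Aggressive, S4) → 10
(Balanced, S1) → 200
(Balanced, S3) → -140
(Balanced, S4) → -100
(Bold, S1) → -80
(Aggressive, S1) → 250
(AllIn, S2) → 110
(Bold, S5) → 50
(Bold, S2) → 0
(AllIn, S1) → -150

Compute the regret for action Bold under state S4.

Best payoff under S4 is 170.
Regret = 170 − 90 = 80.

80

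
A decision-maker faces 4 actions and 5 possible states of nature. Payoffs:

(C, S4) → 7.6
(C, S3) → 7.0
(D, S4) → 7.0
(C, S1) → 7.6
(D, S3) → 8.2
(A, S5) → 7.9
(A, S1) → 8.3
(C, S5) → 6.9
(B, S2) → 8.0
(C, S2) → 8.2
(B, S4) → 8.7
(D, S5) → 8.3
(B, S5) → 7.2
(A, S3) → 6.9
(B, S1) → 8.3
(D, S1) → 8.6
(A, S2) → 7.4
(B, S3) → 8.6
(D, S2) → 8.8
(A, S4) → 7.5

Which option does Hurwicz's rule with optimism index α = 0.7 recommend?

A: 0.7·8.3 + 0.3·6.9 = 7.88
B: 0.7·8.7 + 0.3·7.2 = 8.25
C: 0.7·8.2 + 0.3·6.9 = 7.81
D: 0.7·8.8 + 0.3·7.0 = 8.26
Highest Hurwicz score = 8.26 → D.

D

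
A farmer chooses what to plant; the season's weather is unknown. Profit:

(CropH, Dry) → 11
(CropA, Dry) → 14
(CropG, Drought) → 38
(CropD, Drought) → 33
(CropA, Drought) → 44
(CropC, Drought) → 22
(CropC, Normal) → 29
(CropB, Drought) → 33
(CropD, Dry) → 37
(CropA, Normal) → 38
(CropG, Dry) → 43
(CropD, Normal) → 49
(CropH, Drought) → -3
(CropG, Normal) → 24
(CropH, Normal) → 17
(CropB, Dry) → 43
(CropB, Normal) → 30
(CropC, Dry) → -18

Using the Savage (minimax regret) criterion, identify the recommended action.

Column bests: Drought=44, Dry=43, Normal=49.
CropH regrets: 47, 32, 32 → max 47
CropA regrets: 0, 29, 11 → max 29
CropC regrets: 22, 61, 20 → max 61
CropG regrets: 6, 0, 25 → max 25
CropD regrets: 11, 6, 0 → max 11
CropB regrets: 11, 0, 19 → max 19
Smallest max regret = 11 → CropD.

CropD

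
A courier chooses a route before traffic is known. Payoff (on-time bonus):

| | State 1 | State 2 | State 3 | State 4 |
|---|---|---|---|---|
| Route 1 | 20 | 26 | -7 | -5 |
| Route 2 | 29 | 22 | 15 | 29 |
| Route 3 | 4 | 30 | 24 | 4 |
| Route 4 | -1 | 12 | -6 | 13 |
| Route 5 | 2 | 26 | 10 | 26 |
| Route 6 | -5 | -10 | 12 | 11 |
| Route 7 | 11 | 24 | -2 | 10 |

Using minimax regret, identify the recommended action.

Column bests: State 1=29, State 2=30, State 3=24, State 4=29.
Route 1 regrets: 9, 4, 31, 34 → max 34
Route 2 regrets: 0, 8, 9, 0 → max 9
Route 3 regrets: 25, 0, 0, 25 → max 25
Route 4 regrets: 30, 18, 30, 16 → max 30
Route 5 regrets: 27, 4, 14, 3 → max 27
Route 6 regrets: 34, 40, 12, 18 → max 40
Route 7 regrets: 18, 6, 26, 19 → max 26
Smallest max regret = 9 → Route 2.

Route 2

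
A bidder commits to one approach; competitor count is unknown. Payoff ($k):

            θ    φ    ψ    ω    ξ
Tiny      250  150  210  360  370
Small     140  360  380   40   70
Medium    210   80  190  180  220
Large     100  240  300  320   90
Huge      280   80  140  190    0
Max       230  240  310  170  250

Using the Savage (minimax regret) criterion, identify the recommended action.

Column bests: θ=280, φ=360, ψ=380, ω=360, ξ=370.
Tiny regrets: 30, 210, 170, 0, 0 → max 210
Small regrets: 140, 0, 0, 320, 300 → max 320
Medium regrets: 70, 280, 190, 180, 150 → max 280
Large regrets: 180, 120, 80, 40, 280 → max 280
Huge regrets: 0, 280, 240, 170, 370 → max 370
Max regrets: 50, 120, 70, 190, 120 → max 190
Smallest max regret = 190 → Max.

Max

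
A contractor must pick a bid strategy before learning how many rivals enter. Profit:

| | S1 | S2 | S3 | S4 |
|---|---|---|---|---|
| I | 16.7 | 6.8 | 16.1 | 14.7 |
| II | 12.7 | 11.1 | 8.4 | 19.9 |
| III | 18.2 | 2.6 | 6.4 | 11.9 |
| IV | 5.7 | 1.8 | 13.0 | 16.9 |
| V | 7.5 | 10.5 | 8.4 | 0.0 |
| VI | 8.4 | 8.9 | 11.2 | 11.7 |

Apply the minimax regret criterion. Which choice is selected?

I

Column bests: S1=18.2, S2=11.1, S3=16.1, S4=19.9.
I regrets: 1.5, 4.3, 0.0, 5.2 → max 5.2
II regrets: 5.5, 0.0, 7.7, 0.0 → max 7.7
III regrets: 0.0, 8.5, 9.7, 8.0 → max 9.7
IV regrets: 12.5, 9.3, 3.1, 3.0 → max 12.5
V regrets: 10.7, 0.6, 7.7, 19.9 → max 19.9
VI regrets: 9.8, 2.2, 4.9, 8.2 → max 9.8
Smallest max regret = 5.2 → I.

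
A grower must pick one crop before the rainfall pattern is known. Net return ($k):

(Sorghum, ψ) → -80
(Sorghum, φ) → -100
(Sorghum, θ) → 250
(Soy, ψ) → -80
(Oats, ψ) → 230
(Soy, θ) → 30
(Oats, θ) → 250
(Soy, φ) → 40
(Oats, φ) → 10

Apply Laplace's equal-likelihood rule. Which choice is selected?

Row averages: Sorghum=70/3, Oats=490/3, Soy=-10/3
Highest average = 490/3 → Oats.

Oats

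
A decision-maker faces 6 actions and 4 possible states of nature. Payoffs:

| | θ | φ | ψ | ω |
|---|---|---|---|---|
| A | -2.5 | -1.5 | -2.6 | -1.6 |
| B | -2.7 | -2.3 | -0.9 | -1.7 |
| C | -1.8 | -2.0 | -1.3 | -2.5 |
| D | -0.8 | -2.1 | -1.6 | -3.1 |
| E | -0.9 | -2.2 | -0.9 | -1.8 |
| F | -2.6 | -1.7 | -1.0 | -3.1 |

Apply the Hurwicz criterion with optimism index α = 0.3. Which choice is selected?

E

A: 0.3·(-1.5) + 0.7·(-2.6) = -2.27
B: 0.3·(-0.9) + 0.7·(-2.7) = -2.16
C: 0.3·(-1.3) + 0.7·(-2.5) = -2.14
D: 0.3·(-0.8) + 0.7·(-3.1) = -2.41
E: 0.3·(-0.9) + 0.7·(-2.2) = -1.81
F: 0.3·(-1.0) + 0.7·(-3.1) = -2.47
Highest Hurwicz score = -1.81 → E.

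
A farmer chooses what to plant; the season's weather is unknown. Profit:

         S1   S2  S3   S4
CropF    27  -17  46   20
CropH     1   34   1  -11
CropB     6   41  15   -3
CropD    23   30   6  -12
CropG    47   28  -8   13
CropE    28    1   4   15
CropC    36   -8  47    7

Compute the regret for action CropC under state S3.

Best payoff under S3 is 47.
Regret = 47 − 47 = 0.

0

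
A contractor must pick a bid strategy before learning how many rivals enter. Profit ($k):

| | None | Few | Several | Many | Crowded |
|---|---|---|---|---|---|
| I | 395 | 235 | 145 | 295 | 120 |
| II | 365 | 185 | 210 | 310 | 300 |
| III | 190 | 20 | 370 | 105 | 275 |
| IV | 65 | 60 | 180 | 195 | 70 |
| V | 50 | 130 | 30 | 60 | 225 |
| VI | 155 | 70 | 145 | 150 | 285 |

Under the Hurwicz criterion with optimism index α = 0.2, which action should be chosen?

II

I: 0.2·395 + 0.8·120 = 175
II: 0.2·365 + 0.8·185 = 221
III: 0.2·370 + 0.8·20 = 90
IV: 0.2·195 + 0.8·60 = 87
V: 0.2·225 + 0.8·30 = 69
VI: 0.2·285 + 0.8·70 = 113
Highest Hurwicz score = 221 → II.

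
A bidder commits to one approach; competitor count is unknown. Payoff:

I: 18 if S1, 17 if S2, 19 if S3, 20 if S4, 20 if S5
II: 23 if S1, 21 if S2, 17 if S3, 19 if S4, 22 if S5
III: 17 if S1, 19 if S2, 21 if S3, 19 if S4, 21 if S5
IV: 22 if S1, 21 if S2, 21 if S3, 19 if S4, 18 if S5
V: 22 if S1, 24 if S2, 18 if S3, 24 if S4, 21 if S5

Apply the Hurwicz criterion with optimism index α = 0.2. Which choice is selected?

I: 0.2·20 + 0.8·17 = 17.6
II: 0.2·23 + 0.8·17 = 18.2
III: 0.2·21 + 0.8·17 = 17.8
IV: 0.2·22 + 0.8·18 = 18.8
V: 0.2·24 + 0.8·18 = 19.2
Highest Hurwicz score = 19.2 → V.

V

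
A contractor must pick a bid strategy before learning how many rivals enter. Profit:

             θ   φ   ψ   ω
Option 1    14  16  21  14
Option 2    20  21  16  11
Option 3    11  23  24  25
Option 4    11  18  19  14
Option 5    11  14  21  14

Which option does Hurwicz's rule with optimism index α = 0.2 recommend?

Option 1: 0.2·21 + 0.8·14 = 15.4
Option 2: 0.2·21 + 0.8·11 = 13
Option 3: 0.2·25 + 0.8·11 = 13.8
Option 4: 0.2·19 + 0.8·11 = 12.6
Option 5: 0.2·21 + 0.8·11 = 13
Highest Hurwicz score = 15.4 → Option 1.

Option 1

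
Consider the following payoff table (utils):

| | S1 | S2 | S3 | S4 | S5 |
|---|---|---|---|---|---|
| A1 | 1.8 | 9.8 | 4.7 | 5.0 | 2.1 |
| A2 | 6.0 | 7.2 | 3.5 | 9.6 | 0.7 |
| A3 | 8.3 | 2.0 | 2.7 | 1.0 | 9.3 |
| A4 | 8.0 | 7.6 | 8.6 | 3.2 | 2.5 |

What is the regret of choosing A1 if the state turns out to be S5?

Best payoff under S5 is 9.3.
Regret = 9.3 − 2.1 = 7.2.

7.2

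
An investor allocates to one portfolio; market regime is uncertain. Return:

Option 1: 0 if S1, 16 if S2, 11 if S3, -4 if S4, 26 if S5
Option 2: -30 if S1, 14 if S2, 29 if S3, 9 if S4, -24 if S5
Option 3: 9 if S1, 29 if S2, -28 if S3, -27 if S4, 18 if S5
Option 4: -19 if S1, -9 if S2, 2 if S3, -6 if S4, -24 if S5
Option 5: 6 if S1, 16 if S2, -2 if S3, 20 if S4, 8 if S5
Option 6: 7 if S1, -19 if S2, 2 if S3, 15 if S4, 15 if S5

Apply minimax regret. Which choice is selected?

Column bests: S1=9, S2=29, S3=29, S4=20, S5=26.
Option 1 regrets: 9, 13, 18, 24, 0 → max 24
Option 2 regrets: 39, 15, 0, 11, 50 → max 50
Option 3 regrets: 0, 0, 57, 47, 8 → max 57
Option 4 regrets: 28, 38, 27, 26, 50 → max 50
Option 5 regrets: 3, 13, 31, 0, 18 → max 31
Option 6 regrets: 2, 48, 27, 5, 11 → max 48
Smallest max regret = 24 → Option 1.

Option 1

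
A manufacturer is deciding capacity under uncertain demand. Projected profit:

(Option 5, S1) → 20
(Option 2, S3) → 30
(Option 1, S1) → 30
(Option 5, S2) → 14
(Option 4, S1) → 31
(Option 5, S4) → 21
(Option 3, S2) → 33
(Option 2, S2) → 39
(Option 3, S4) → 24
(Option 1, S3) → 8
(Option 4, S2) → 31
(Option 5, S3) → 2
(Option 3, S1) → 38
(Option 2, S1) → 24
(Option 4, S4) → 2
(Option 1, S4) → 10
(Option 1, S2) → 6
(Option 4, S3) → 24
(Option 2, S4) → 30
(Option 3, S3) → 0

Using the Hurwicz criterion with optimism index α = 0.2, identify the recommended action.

Option 1: 0.2·30 + 0.8·6 = 10.8
Option 2: 0.2·39 + 0.8·24 = 27
Option 3: 0.2·38 + 0.8·0 = 7.6
Option 4: 0.2·31 + 0.8·2 = 7.8
Option 5: 0.2·21 + 0.8·2 = 5.8
Highest Hurwicz score = 27 → Option 2.

Option 2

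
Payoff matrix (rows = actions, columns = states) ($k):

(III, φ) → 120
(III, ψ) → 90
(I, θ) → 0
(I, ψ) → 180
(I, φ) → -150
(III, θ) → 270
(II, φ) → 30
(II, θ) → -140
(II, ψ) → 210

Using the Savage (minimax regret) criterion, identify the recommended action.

Column bests: θ=270, φ=120, ψ=210.
I regrets: 270, 270, 30 → max 270
II regrets: 410, 90, 0 → max 410
III regrets: 0, 0, 120 → max 120
Smallest max regret = 120 → III.

III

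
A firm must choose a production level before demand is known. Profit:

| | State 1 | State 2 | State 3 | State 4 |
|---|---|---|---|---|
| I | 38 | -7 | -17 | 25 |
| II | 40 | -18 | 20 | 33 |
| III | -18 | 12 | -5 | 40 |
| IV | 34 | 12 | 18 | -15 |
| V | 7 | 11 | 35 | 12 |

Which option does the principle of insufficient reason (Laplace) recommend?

II

Row averages: I=9.75, II=18.75, III=7.25, IV=12.25, V=16.25
Highest average = 18.75 → II.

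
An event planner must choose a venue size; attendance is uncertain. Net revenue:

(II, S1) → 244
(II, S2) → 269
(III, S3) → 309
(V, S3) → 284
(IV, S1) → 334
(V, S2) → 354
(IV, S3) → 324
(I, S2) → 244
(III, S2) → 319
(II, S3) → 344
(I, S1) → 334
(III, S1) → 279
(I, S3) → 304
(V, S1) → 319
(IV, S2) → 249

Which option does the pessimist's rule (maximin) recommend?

V

Row minima: I=244, II=244, III=279, IV=249, V=284
Best worst-case = 284 → V.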